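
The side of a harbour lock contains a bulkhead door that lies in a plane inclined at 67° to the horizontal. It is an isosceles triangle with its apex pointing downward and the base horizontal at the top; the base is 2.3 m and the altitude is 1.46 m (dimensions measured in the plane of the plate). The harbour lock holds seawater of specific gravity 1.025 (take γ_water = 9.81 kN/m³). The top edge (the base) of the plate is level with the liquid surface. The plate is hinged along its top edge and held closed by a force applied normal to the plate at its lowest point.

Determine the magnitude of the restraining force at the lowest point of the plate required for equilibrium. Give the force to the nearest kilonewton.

γ = 1.025 × 9.81 = 10.05525 kN/m³.
Let θ = 67° be the plate's angle to the horizontal; measure y along the incline from where the plane meets the free surface. Vertical depth h = y·sinθ with sinθ = 0.920505.
With the apex down, the centroid sits h/3 = 1.46/3 = 0.486667 m below the base (the top edge), so y_c = 0.486667 m and h_c = 0.486667 × 0.920505 = 0.447979 m.
A = ½ × 2.3 × 1.46 = 1.679 m².
Resultant F = γ·h_c·A = 10.05525 × 0.447979 × 1.679 = 7.56312 kN.
I_c = b·h³/36 = 2.3 × 1.46³/36 = 0.198831 m⁴.
Centre of pressure: y_p = y_c + I_c/(y_c·A) = 0.486667 + 0.198831/(0.486667 × 1.679) = 0.486667 + 0.243333 = 0.73 m along the plane.
The resultant acts 0.486667 + 0.243333 = 0.73 m (along the plate) below the hinge at the top edge, so the moment about the hinge is M = F × 0.73 = 7.56312 × 0.73 = 5.52108 kN·m.
A normal force at the bottom, 1.46 m from the hinge, must supply this moment: P = 5.52108/1.46 = 3.78156 kN.

P ≈ 4 kN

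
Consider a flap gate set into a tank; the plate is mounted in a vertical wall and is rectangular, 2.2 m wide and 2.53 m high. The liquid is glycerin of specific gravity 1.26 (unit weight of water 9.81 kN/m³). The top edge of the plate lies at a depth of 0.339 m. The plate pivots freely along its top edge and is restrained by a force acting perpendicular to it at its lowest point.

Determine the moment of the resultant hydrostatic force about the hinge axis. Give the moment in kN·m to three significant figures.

M ≈ 176 kN·m

γ = 1.26 × 9.81 = 12.3606 kN/m³.
The centroid lies 2.53/2 = 1.265 m below the top edge, so the centroid depth is h_c = 0.339 + 1.265 = 1.604 m.
A = 2.2 × 2.53 = 5.566 m².
Resultant F = γ·h_c·A = 12.3606 × 1.604 × 5.566 = 110.354 kN.
I_c = b·h³/12 = 2.2 × 2.53³/12 = 2.96895 m⁴.
Centre of pressure: y_p = y_c + I_c/(y_c·A) = 1.604 + 2.96895/(1.604 × 5.566) = 1.604 + 0.332549 = 1.93655 m along the plane.
The resultant acts 1.265 + 0.332549 = 1.59755 m (along the plate) below the hinge at the top edge, so the moment about the hinge is M = F × 1.59755 = 110.354 × 1.59755 = 176.296 kN·m.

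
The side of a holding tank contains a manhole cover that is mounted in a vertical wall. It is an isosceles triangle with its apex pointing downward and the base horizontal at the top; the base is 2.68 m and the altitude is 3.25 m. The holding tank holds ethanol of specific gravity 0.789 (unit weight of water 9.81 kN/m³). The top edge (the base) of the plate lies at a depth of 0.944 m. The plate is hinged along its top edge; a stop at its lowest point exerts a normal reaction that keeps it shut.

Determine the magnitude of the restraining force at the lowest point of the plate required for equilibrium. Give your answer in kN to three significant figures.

P ≈ 28.9 kN

γ = 0.789 × 9.81 = 7.74009 kN/m³.
With the apex down, the centroid sits h/3 = 3.25/3 = 1.08333 m below the base (the top edge), so the centroid depth is h_c = 0.944 + 1.08333 = 2.02733 m.
A = ½ × 2.68 × 3.25 = 4.355 m².
Resultant F = γ·h_c·A = 7.74009 × 2.02733 × 4.355 = 68.3374 kN.
I_c = b·h³/36 = 2.68 × 3.25³/36 = 2.55554 m⁴.
Centre of pressure: y_p = y_c + I_c/(y_c·A) = 2.02733 + 2.55554/(2.02733 × 4.355) = 2.02733 + 0.289448 = 2.31678 m along the plane.
The resultant acts 1.08333 + 0.289448 = 1.37278 m (along the plate) below the hinge at the top edge, so the moment about the hinge is M = F × 1.37278 = 68.3374 × 1.37278 = 93.8122 kN·m.
A normal force at the bottom, 3.25 m from the hinge, must supply this moment: P = 93.8122/3.25 = 28.8653 kN.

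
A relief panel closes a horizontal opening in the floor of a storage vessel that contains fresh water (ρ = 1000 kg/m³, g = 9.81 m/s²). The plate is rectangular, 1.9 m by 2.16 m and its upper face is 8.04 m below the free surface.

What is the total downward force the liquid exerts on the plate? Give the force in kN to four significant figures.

F ≈ 323.7 kN

γ = ρg = 1000 × 9.81 = 9810 N/m³ = 9.81 kN/m³.
The plate is horizontal, so pressure is uniform at p = γ·h = 9.81 × 8.04 = 78.8724 kN/m².
A = 1.9 × 2.16 = 4.104 m².
F = p·A = 78.8724 × 4.104 = 323.692 kN.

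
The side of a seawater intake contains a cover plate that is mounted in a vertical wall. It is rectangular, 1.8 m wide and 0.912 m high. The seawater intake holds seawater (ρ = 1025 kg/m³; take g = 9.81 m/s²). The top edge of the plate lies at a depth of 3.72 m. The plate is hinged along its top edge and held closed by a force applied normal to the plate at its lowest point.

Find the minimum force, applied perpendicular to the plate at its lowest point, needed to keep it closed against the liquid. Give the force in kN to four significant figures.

γ = ρg = 1025 × 9.81 / 1000 = 10.05525 kN/m³.
The centroid lies 0.912/2 = 0.456 m below the top edge, so the centroid depth is h_c = 3.72 + 0.456 = 4.176 m.
A = 1.8 × 0.912 = 1.6416 m².
Resultant F = γ·h_c·A = 10.05525 × 4.176 × 1.6416 = 68.932 kN.
I_c = b·h³/12 = 1.8 × 0.912³/12 = 0.113783 m⁴.
Centre of pressure: y_p = y_c + I_c/(y_c·A) = 4.176 + 0.113783/(4.176 × 1.6416) = 4.176 + 0.0165978 = 4.1926 m along the plane.
The resultant acts 0.456 + 0.0165978 = 0.472598 m (along the plate) below the hinge at the top edge, so the moment about the hinge is M = F × 0.472598 = 68.932 × 0.472598 = 32.5771 kN·m.
A normal force at the bottom, 0.912 m from the hinge, must supply this moment: P = 32.5771/0.912 = 35.7205 kN.

P ≈ 35.72 kN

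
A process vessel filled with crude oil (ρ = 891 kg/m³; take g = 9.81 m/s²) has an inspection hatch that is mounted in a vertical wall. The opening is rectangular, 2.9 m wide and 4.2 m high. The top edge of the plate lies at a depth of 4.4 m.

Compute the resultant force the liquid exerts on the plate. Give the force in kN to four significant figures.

F ≈ 692.0 kN

γ = ρg = 891 × 9.81 / 1000 = 8.74071 kN/m³.
The centroid lies 4.2/2 = 2.1 m below the top edge, so the centroid depth is h_c = 4.4 + 2.1 = 6.5 m.
A = 2.9 × 4.2 = 12.18 m².
Resultant F = γ·h_c·A = 8.74071 × 6.5 × 12.18 = 692.002 kN.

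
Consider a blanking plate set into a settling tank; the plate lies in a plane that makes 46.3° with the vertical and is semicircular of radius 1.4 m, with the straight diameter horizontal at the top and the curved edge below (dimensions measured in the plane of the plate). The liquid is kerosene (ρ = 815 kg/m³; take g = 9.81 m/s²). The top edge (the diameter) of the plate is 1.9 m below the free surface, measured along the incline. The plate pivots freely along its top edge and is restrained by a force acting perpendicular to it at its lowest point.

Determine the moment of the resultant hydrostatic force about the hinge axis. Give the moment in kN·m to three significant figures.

M ≈ 27.5 kN·m

γ = ρg = 815 × 9.81 / 1000 = 7.99515 kN/m³.
The plate makes 46.3° with the vertical, i.e. θ = 90° − 46.3° = 43.7° to the horizontal. Measuring y along the incline from the free-surface line, vertical depth h = y·sinθ with sinθ = 0.690882.
The centroid of a semicircle lies 4r/(3π) = 0.594178 m from the diameter, here below the top edge, so y_c = 1.9 + 0.594178 = 2.49418 m and h_c = 2.49418 × 0.690882 = 1.72318 m.
A = πr²/2 = π × 1.4²/2 = 3.07876 m².
Resultant F = γ·h_c·A = 7.99515 × 1.72318 × 3.07876 = 42.4163 kN.
I_c = (π/8 − 8/(9π))·r⁴ = 0.109757 × 1.4⁴ = 0.421642 m⁴.
Centre of pressure: y_p = y_c + I_c/(y_c·A) = 2.49418 + 0.421642/(2.49418 × 3.07876) = 2.49418 + 0.0549086 = 2.54909 m along the plane.
The resultant acts 0.594178 + 0.0549086 = 0.649087 m (along the plate) below the hinge at the top edge, so the moment about the hinge is M = F × 0.649087 = 42.4163 × 0.649087 = 27.5319 kN·m.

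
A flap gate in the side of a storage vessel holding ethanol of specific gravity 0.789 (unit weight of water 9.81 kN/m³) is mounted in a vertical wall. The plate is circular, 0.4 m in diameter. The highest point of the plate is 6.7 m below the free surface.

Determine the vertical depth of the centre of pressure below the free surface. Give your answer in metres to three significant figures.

γ = 0.789 × 9.81 = 7.74009 kN/m³.
The centroid is at the centre, 0.2 m below the top of the plate, so the centroid depth is h_c = 6.7 + 0.2 = 6.9 m.
A = π(0.2)² = 0.125664 m².
Resultant F = γ·h_c·A = 7.74009 × 6.9 × 0.125664 = 6.71129 kN.
I_c = πr⁴/4 = π × 0.2⁴/4 = 0.00125664 m⁴.
Centre of pressure: y_p = y_c + I_c/(y_c·A) = 6.9 + 0.00125664/(6.9 × 0.125664) = 6.9 + 0.00144928 = 6.90145 m along the plane.

h_p = 6.90 m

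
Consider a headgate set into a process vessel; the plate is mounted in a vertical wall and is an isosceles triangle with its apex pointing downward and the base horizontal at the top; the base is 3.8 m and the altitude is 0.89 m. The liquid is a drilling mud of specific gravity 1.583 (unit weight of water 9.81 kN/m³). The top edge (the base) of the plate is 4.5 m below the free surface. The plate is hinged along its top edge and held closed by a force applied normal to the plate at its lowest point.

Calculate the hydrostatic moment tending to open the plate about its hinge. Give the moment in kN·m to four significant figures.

M ≈ 38.52 kN·m

γ = 1.583 × 9.81 = 15.52923 kN/m³.
With the apex down, the centroid sits h/3 = 0.89/3 = 0.296667 m below the base (the top edge), so the centroid depth is h_c = 4.5 + 0.296667 = 4.79667 m.
A = ½ × 3.8 × 0.89 = 1.691 m².
Resultant F = γ·h_c·A = 15.52923 × 4.79667 × 1.691 = 125.96 kN.
I_c = b·h³/36 = 3.8 × 0.89³/36 = 0.0744134 m⁴.
Centre of pressure: y_p = y_c + I_c/(y_c·A) = 4.79667 + 0.0744134/(4.79667 × 1.691) = 4.79667 + 0.00917419 = 4.80584 m along the plane.
The resultant acts 0.296667 + 0.00917419 = 0.305841 m (along the plate) below the hinge at the top edge, so the moment about the hinge is M = F × 0.305841 = 125.96 × 0.305841 = 38.5237 kN·m.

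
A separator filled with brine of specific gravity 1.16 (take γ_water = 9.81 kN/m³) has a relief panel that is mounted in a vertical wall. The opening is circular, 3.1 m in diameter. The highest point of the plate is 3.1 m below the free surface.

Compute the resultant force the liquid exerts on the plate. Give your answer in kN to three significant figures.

γ = 1.16 × 9.81 = 11.3796 kN/m³.
The centroid is at the centre, 1.55 m below the top of the plate, so the centroid depth is h_c = 3.1 + 1.55 = 4.65 m.
A = π(1.55)² = 7.54768 m².
Resultant F = γ·h_c·A = 11.3796 × 4.65 × 7.54768 = 399.387 kN.

F ≈ 399 kN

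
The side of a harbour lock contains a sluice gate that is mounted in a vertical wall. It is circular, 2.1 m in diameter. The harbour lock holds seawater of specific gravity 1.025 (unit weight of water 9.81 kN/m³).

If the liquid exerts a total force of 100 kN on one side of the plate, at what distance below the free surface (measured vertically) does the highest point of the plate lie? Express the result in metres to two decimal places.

γ = 1.025 × 9.81 = 10.05525 kN/m³.
A = π(1.05)² = 3.46361 m².
From F = γ·h_c·A, the centroid depth is h_c = 100/(10.05525 × 3.46361) = 2.8713 m.
The centroid is at the centre, 1.05 m below the top of the plate, so the highest point sits at h_top = 2.8713 − 1.05 = 1.8213 m below the surface.

d_top ≈ 1.82 m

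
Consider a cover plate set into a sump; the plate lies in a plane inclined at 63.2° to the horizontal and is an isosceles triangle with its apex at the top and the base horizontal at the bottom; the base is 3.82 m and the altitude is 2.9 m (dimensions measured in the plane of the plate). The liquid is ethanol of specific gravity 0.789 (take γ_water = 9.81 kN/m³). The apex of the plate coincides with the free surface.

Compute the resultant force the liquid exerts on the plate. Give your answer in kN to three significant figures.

γ = 0.789 × 9.81 = 7.74009 kN/m³.
Let θ = 63.2° be the plate's angle to the horizontal; measure y along the incline from where the plane meets the free surface. Vertical depth h = y·sinθ with sinθ = 0.892586.
With the apex up, the centroid sits 2h/3 = 2 × 2.9/3 = 1.93333 m below the apex, so y_c = 1.93333 m and h_c = 1.93333 × 0.892586 = 1.72566 m.
A = ½ × 3.82 × 2.9 = 5.539 m².
Resultant F = γ·h_c·A = 7.74009 × 1.72566 × 5.539 = 73.9831 kN.

F ≈ 74.0 kN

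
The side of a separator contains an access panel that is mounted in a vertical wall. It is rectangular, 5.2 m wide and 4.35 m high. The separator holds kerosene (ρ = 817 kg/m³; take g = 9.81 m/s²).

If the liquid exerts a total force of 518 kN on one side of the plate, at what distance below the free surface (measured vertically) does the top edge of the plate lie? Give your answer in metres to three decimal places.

γ = ρg = 817 × 9.81 / 1000 = 8.01477 kN/m³.
A = 5.2 × 4.35 = 22.62 m².
From F = γ·h_c·A, the centroid depth is h_c = 518/(8.01477 × 22.62) = 2.85724 m.
The centroid lies 4.35/2 = 2.175 m below the top edge, so the top edge sits at h_top = 2.85724 − 2.175 = 0.68224 m below the surface.

d_top ≈ 0.682 m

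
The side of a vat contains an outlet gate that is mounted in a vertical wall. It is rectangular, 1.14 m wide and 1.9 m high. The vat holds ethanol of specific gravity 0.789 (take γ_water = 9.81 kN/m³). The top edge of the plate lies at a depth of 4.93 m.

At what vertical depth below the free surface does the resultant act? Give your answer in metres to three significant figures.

γ = 0.789 × 9.81 = 7.74009 kN/m³.
The centroid lies 1.9/2 = 0.95 m below the top edge, so the centroid depth is h_c = 4.93 + 0.95 = 5.88 m.
A = 1.14 × 1.9 = 2.166 m².
Resultant F = γ·h_c·A = 7.74009 × 5.88 × 2.166 = 98.5784 kN.
I_c = b·h³/12 = 1.14 × 1.9³/12 = 0.651605 m⁴.
Centre of pressure: y_p = y_c + I_c/(y_c·A) = 5.88 + 0.651605/(5.88 × 2.166) = 5.88 + 0.0511621 = 5.93116 m along the plane.

h_p = 5.93 m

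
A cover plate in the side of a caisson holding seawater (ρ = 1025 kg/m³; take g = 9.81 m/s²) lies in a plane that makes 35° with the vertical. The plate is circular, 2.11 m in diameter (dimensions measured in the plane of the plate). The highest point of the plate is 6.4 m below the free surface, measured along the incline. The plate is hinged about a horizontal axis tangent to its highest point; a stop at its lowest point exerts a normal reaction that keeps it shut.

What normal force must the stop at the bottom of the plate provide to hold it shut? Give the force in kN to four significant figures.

γ = ρg = 1025 × 9.81 / 1000 = 10.05525 kN/m³.
The plate makes 35° with the vertical, i.e. θ = 90° − 35° = 55° to the horizontal. Measuring y along the incline from the free-surface line, vertical depth h = y·sinθ with sinθ = 0.819152.
The centroid is at the centre, 1.055 m below the top of the plate, so y_c = 6.4 + 1.055 = 7.455 m and h_c = 7.455 × 0.819152 = 6.10678 m.
A = π(1.055)² = 3.49667 m².
Resultant F = γ·h_c·A = 10.05525 × 6.10678 × 3.49667 = 214.714 kN.
I_c = πr⁴/4 = π × 1.055⁴/4 = 0.972971 m⁴.
Centre of pressure: y_p = y_c + I_c/(y_c·A) = 7.455 + 0.972971/(7.455 × 3.49667) = 7.455 + 0.0373248 = 7.49232 m along the plane.
The resultant acts 1.055 + 0.0373248 = 1.09232 m (along the plate) below the hinge at the top edge, so the moment about the hinge is M = F × 1.09232 = 214.714 × 1.09232 = 234.536 kN·m.
A normal force at the bottom, 2.11 m from the hinge, must supply this moment: P = 234.536/2.11 = 111.155 kN.

P ≈ 111.2 kN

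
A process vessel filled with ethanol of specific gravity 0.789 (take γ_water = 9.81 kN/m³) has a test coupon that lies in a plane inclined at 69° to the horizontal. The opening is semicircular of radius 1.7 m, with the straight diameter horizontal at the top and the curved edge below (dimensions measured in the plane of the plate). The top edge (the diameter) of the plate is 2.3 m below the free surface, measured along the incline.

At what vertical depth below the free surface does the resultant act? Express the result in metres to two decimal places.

γ = 0.789 × 9.81 = 7.74009 kN/m³.
Let θ = 69° be the plate's angle to the horizontal; measure y along the incline from where the plane meets the free surface. Vertical depth h = y·sinθ with sinθ = 0.933580.
The centroid of a semicircle lies 4r/(3π) = 0.721502 m from the diameter, here below the top edge, so y_c = 2.3 + 0.721502 = 3.0215 m and h_c = 3.0215 × 0.933580 = 2.82081 m.
A = πr²/2 = π × 1.7²/2 = 4.5396 m².
Resultant F = γ·h_c·A = 7.74009 × 2.82081 × 4.5396 = 99.1146 kN.
I_c = (π/8 − 8/(9π))·r⁴ = 0.109757 × 1.7⁴ = 0.916701 m⁴.
Centre of pressure: y_p = y_c + I_c/(y_c·A) = 3.0215 + 0.916701/(3.0215 × 4.5396) = 3.0215 + 0.0668325 = 3.08833 m along the plane.
Vertically, h_p = y_p·sinθ = 3.08833 × 0.933580 = 2.8832 m.

h_p = 2.88 m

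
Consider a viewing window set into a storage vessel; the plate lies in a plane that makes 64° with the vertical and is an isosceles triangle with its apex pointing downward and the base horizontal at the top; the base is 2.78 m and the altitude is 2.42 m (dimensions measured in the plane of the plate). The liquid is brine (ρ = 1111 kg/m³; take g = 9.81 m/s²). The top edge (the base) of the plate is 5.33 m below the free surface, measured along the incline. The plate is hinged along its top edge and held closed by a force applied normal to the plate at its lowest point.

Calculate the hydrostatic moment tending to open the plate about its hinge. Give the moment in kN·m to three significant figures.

γ = ρg = 1111 × 9.81 / 1000 = 10.89891 kN/m³.
The plate makes 64° with the vertical, i.e. θ = 90° − 64° = 26° to the horizontal. Measuring y along the incline from the free-surface line, vertical depth h = y·sinθ with sinθ = 0.438371.
With the apex down, the centroid sits h/3 = 2.42/3 = 0.806667 m below the base (the top edge), so y_c = 5.33 + 0.806667 = 6.13667 m and h_c = 6.13667 × 0.438371 = 2.69014 m.
A = ½ × 2.78 × 2.42 = 3.3638 m².
Resultant F = γ·h_c·A = 10.89891 × 2.69014 × 3.3638 = 98.6252 kN.
I_c = b·h³/36 = 2.78 × 2.42³/36 = 1.09443 m⁴.
Centre of pressure: y_p = y_c + I_c/(y_c·A) = 6.13667 + 1.09443/(6.13667 × 3.3638) = 6.13667 + 0.0530182 = 6.18969 m along the plane.
The resultant acts 0.806667 + 0.0530182 = 0.859685 m (along the plate) below the hinge at the top edge, so the moment about the hinge is M = F × 0.859685 = 98.6252 × 0.859685 = 84.7866 kN·m.

M ≈ 84.8 kN·m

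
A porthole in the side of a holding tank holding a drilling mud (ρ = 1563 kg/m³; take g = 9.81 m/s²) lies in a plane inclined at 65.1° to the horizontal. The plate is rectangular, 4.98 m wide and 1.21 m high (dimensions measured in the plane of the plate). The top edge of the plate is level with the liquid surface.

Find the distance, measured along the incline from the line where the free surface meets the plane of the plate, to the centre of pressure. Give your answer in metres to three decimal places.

γ = ρg = 1563 × 9.81 / 1000 = 15.33303 kN/m³.
Let θ = 65.1° be the plate's angle to the horizontal; measure y along the incline from where the plane meets the free surface. Vertical depth h = y·sinθ with sinθ = 0.907044.
The centroid lies 1.21/2 = 0.605 m below the top edge, so y_c = 0.605 m and h_c = 0.605 × 0.907044 = 0.548762 m.
A = 4.98 × 1.21 = 6.0258 m².
Resultant F = γ·h_c·A = 15.33303 × 0.548762 × 6.0258 = 50.7022 kN.
I_c = b·h³/12 = 4.98 × 1.21³/12 = 0.735198 m⁴.
Centre of pressure: y_p = y_c + I_c/(y_c·A) = 0.605 + 0.735198/(0.605 × 6.0258) = 0.605 + 0.201667 = 0.806667 m along the plane.

y_p = 0.807 m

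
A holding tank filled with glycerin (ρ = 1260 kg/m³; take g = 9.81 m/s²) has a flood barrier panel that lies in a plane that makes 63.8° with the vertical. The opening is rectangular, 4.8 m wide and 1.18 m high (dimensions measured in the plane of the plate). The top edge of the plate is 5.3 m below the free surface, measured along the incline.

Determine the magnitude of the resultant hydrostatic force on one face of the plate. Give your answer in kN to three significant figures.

F ≈ 182 kN

γ = ρg = 1260 × 9.81 / 1000 = 12.3606 kN/m³.
The plate makes 63.8° with the vertical, i.e. θ = 90° − 63.8° = 26.2° to the horizontal. Measuring y along the incline from the free-surface line, vertical depth h = y·sinθ with sinθ = 0.441506.
The centroid lies 1.18/2 = 0.59 m below the top edge, so y_c = 5.3 + 0.59 = 5.89 m and h_c = 5.89 × 0.441506 = 2.60047 m.
A = 4.8 × 1.18 = 5.664 m².
Resultant F = γ·h_c·A = 12.3606 × 2.60047 × 5.664 = 182.06 kN.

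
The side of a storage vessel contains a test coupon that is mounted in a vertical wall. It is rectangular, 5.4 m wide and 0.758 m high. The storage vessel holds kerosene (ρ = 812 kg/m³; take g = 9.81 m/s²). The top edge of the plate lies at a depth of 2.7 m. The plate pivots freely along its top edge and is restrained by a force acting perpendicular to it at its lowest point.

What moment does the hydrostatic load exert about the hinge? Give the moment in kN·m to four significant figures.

M ≈ 39.61 kN·m

γ = ρg = 812 × 9.81 / 1000 = 7.96572 kN/m³.
The centroid lies 0.758/2 = 0.379 m below the top edge, so the centroid depth is h_c = 2.7 + 0.379 = 3.079 m.
A = 5.4 × 0.758 = 4.0932 m².
Resultant F = γ·h_c·A = 7.96572 × 3.079 × 4.0932 = 100.392 kN.
I_c = b·h³/12 = 5.4 × 0.758³/12 = 0.195984 m⁴.
Centre of pressure: y_p = y_c + I_c/(y_c·A) = 3.079 + 0.195984/(3.079 × 4.0932) = 3.079 + 0.0155506 = 3.09455 m along the plane.
The resultant acts 0.379 + 0.0155506 = 0.394551 m (along the plate) below the hinge at the top edge, so the moment about the hinge is M = F × 0.394551 = 100.392 × 0.394551 = 39.6098 kN·m.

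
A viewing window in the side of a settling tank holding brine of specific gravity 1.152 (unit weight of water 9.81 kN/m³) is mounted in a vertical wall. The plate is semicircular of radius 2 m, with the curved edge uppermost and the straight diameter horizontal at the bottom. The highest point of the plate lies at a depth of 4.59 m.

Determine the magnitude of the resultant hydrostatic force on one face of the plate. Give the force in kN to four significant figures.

F ≈ 407.7 kN

γ = 1.152 × 9.81 = 11.30112 kN/m³.
The centroid lies 4r/(3π) = 0.848826 m above the diameter, so r − 4r/(3π) = 2 − 0.848826 = 1.15117 m below the topmost point, so the centroid depth is h_c = 4.59 + 1.15117 = 5.74117 m.
A = πr²/2 = π × 2²/2 = 6.28319 m².
Resultant F = γ·h_c·A = 11.30112 × 5.74117 × 6.28319 = 407.664 kN.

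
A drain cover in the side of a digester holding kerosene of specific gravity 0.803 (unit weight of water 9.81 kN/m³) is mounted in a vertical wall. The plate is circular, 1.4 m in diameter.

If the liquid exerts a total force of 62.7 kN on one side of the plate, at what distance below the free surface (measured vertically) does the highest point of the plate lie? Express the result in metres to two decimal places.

γ = 0.803 × 9.81 = 7.87743 kN/m³.
A = π(0.7)² = 1.53938 m².
From F = γ·h_c·A, the centroid depth is h_c = 62.7/(7.87743 × 1.53938) = 5.17055 m.
The centroid is at the centre, 0.7 m below the top of the plate, so the highest point sits at h_top = 5.17055 − 0.7 = 4.47055 m below the surface.

d_top ≈ 4.47 m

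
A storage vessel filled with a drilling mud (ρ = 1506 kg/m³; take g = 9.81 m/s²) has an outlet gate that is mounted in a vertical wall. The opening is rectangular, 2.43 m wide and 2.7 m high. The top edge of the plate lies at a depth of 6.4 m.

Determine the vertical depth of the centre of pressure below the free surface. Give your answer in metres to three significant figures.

γ = ρg = 1506 × 9.81 / 1000 = 14.77386 kN/m³.
The centroid lies 2.7/2 = 1.35 m below the top edge, so the centroid depth is h_c = 6.4 + 1.35 = 7.75 m.
A = 2.43 × 2.7 = 6.561 m².
Resultant F = γ·h_c·A = 14.77386 × 7.75 × 6.561 = 751.218 kN.
I_c = b·h³/12 = 2.43 × 2.7³/12 = 3.98581 m⁴.
Centre of pressure: y_p = y_c + I_c/(y_c·A) = 7.75 + 3.98581/(7.75 × 6.561) = 7.75 + 0.0783871 = 7.82839 m along the plane.

h_p = 7.83 m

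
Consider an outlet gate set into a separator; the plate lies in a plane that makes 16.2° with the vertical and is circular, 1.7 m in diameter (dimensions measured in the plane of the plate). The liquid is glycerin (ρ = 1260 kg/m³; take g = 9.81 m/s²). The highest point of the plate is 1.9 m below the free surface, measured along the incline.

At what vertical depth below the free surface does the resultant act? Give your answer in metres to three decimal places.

γ = ρg = 1260 × 9.81 / 1000 = 12.3606 kN/m³.
The plate makes 16.2° with the vertical, i.e. θ = 90° − 16.2° = 73.8° to the horizontal. Measuring y along the incline from the free-surface line, vertical depth h = y·sinθ with sinθ = 0.960294.
The centroid is at the centre, 0.85 m below the top of the plate, so y_c = 1.9 + 0.85 = 2.75 m and h_c = 2.75 × 0.960294 = 2.64081 m.
A = π(0.85)² = 2.2698 m².
Resultant F = γ·h_c·A = 12.3606 × 2.64081 × 2.2698 = 74.0908 kN.
I_c = πr⁴/4 = π × 0.85⁴/4 = 0.409983 m⁴.
Centre of pressure: y_p = y_c + I_c/(y_c·A) = 2.75 + 0.409983/(2.75 × 2.2698) = 2.75 + 0.0656819 = 2.81568 m along the plane.
Vertically, h_p = y_p·sinθ = 2.81568 × 0.960294 = 2.70388 m.

h_p = 2.704 m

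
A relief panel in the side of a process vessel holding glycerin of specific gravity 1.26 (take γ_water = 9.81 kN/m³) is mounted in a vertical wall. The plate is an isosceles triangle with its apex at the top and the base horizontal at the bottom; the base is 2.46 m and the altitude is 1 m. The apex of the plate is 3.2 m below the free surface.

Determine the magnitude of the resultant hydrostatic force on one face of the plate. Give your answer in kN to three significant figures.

γ = 1.26 × 9.81 = 12.3606 kN/m³.
With the apex up, the centroid sits 2h/3 = 2 × 1/3 = 0.666667 m below the apex, so the centroid depth is h_c = 3.2 + 0.666667 = 3.86667 m.
A = ½ × 2.46 × 1 = 1.23 m².
Resultant F = γ·h_c·A = 12.3606 × 3.86667 × 1.23 = 58.7871 kN.

F ≈ 58.8 kN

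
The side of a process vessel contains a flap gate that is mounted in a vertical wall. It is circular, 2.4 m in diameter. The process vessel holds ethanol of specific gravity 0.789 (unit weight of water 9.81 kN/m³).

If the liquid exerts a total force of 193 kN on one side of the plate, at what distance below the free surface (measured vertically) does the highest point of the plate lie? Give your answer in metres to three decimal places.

d_top ≈ 4.312 m

γ = 0.789 × 9.81 = 7.74009 kN/m³.
A = π(1.2)² = 4.52389 m².
From F = γ·h_c·A, the centroid depth is h_c = 193/(7.74009 × 4.52389) = 5.51187 m.
The centroid is at the centre, 1.2 m below the top of the plate, so the highest point sits at h_top = 5.51187 − 1.2 = 4.31187 m below the surface.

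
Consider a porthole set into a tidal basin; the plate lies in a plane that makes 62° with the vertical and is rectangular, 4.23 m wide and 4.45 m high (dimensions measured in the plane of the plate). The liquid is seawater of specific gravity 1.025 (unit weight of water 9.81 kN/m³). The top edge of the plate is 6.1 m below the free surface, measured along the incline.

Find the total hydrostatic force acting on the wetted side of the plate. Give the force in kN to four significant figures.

F ≈ 739.8 kN

γ = 1.025 × 9.81 = 10.05525 kN/m³.
The plate makes 62° with the vertical, i.e. θ = 90° − 62° = 28° to the horizontal. Measuring y along the incline from the free-surface line, vertical depth h = y·sinθ with sinθ = 0.469472.
The centroid lies 4.45/2 = 2.225 m below the top edge, so y_c = 6.1 + 2.225 = 8.325 m and h_c = 8.325 × 0.469472 = 3.90835 m.
A = 4.23 × 4.45 = 18.8235 m².
Resultant F = γ·h_c·A = 10.05525 × 3.90835 × 18.8235 = 739.753 kN.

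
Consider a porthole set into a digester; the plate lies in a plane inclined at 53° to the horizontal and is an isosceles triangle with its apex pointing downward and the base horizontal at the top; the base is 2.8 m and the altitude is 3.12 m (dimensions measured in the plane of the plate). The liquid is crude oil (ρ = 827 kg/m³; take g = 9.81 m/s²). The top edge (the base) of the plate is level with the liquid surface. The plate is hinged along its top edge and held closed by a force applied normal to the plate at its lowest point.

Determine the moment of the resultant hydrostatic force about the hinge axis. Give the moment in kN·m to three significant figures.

M ≈ 45.9 kN·m

γ = ρg = 827 × 9.81 / 1000 = 8.11287 kN/m³.
Let θ = 53° be the plate's angle to the horizontal; measure y along the incline from where the plane meets the free surface. Vertical depth h = y·sinθ with sinθ = 0.798636.
With the apex down, the centroid sits h/3 = 3.12/3 = 1.04 m below the base (the top edge), so y_c = 1.04 m and h_c = 1.04 × 0.798636 = 0.830581 m.
A = ½ × 2.8 × 3.12 = 4.368 m².
Resultant F = γ·h_c·A = 8.11287 × 0.830581 × 4.368 = 29.4333 kN.
I_c = b·h³/36 = 2.8 × 3.12³/36 = 2.36221 m⁴.
Centre of pressure: y_p = y_c + I_c/(y_c·A) = 1.04 + 2.36221/(1.04 × 4.368) = 1.04 + 0.519999 = 1.56 m along the plane.
The resultant acts 1.04 + 0.519999 = 1.56 m (along the plate) below the hinge at the top edge, so the moment about the hinge is M = F × 1.56 = 29.4333 × 1.56 = 45.9159 kN·m.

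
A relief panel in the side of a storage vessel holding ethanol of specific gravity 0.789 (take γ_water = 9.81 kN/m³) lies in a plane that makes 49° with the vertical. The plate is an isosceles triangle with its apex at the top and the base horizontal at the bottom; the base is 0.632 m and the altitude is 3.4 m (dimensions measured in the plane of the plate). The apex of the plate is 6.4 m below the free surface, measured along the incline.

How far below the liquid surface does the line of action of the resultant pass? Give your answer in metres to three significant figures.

h_p = 5.73 m

γ = 0.789 × 9.81 = 7.74009 kN/m³.
The plate makes 49° with the vertical, i.e. θ = 90° − 49° = 41° to the horizontal. Measuring y along the incline from the free-surface line, vertical depth h = y·sinθ with sinθ = 0.656059.
With the apex up, the centroid sits 2h/3 = 2 × 3.4/3 = 2.26667 m below the apex, so y_c = 6.4 + 2.26667 = 8.66667 m and h_c = 8.66667 × 0.656059 = 5.68585 m.
A = ½ × 0.632 × 3.4 = 1.0744 m².
Resultant F = γ·h_c·A = 7.74009 × 5.68585 × 1.0744 = 47.2833 kN.
I_c = b·h³/36 = 0.632 × 3.4³/36 = 0.690004 m⁴.
Centre of pressure: y_p = y_c + I_c/(y_c·A) = 8.66667 + 0.690004/(8.66667 × 1.0744) = 8.66667 + 0.0741026 = 8.74077 m along the plane.
Vertically, h_p = y_p·sinθ = 8.74077 × 0.656059 = 5.73446 m.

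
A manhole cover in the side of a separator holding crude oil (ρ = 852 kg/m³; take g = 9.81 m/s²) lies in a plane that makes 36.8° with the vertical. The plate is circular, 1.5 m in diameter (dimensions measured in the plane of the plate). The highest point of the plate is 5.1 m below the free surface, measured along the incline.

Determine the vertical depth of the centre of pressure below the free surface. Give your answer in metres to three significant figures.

γ = ρg = 852 × 9.81 / 1000 = 8.35812 kN/m³.
The plate makes 36.8° with the vertical, i.e. θ = 90° − 36.8° = 53.2° to the horizontal. Measuring y along the incline from the free-surface line, vertical depth h = y·sinθ with sinθ = 0.800731.
The centroid is at the centre, 0.75 m below the top of the plate, so y_c = 5.1 + 0.75 = 5.85 m and h_c = 5.85 × 0.800731 = 4.68428 m.
A = π(0.75)² = 1.76715 m².
Resultant F = γ·h_c·A = 8.35812 × 4.68428 × 1.76715 = 69.1871 kN.
I_c = πr⁴/4 = π × 0.75⁴/4 = 0.248505 m⁴.
Centre of pressure: y_p = y_c + I_c/(y_c·A) = 5.85 + 0.248505/(5.85 × 1.76715) = 5.85 + 0.0240384 = 5.87404 m along the plane.
Vertically, h_p = y_p·sinθ = 5.87404 × 0.800731 = 4.70353 m.

h_p = 4.70 m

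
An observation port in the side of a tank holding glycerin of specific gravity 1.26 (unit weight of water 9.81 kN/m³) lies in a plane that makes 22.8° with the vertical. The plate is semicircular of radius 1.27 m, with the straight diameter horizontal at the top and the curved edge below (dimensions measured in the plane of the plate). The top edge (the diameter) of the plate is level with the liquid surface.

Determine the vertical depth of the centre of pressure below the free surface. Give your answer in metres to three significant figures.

γ = 1.26 × 9.81 = 12.3606 kN/m³.
The plate makes 22.8° with the vertical, i.e. θ = 90° − 22.8° = 67.2° to the horizontal. Measuring y along the incline from the free-surface line, vertical depth h = y·sinθ with sinθ = 0.921863.
The centroid of a semicircle lies 4r/(3π) = 0.539005 m from the diameter, here below the top edge, so y_c = 0.539005 m and h_c = 0.539005 × 0.921863 = 0.496889 m.
A = πr²/2 = π × 1.27²/2 = 2.53354 m².
Resultant F = γ·h_c·A = 12.3606 × 0.496889 × 2.53354 = 15.5606 kN.
I_c = (π/8 − 8/(9π))·r⁴ = 0.109757 × 1.27⁴ = 0.285527 m⁴.
Centre of pressure: y_p = y_c + I_c/(y_c·A) = 0.539005 + 0.285527/(0.539005 × 2.53354) = 0.539005 + 0.209087 = 0.748092 m along the plane.
Vertically, h_p = y_p·sinθ = 0.748092 × 0.921863 = 0.689638 m.

h_p = 0.690 m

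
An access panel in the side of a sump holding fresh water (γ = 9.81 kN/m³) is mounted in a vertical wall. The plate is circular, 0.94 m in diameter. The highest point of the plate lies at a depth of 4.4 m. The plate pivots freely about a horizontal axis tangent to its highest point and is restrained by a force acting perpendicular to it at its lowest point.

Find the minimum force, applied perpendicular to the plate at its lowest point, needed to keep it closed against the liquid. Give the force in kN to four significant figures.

γ = 9.81 kN/m³.
The centroid is at the centre, 0.47 m below the top of the plate, so the centroid depth is h_c = 4.4 + 0.47 = 4.87 m.
A = π(0.47)² = 0.693978 m².
Resultant F = γ·h_c·A = 9.81 × 4.87 × 0.693978 = 33.1546 kN.
I_c = πr⁴/4 = π × 0.47⁴/4 = 0.0383249 m⁴.
Centre of pressure: y_p = y_c + I_c/(y_c·A) = 4.87 + 0.0383249/(4.87 × 0.693978) = 4.87 + 0.0113398 = 4.88134 m along the plane.
The resultant acts 0.47 + 0.0113398 = 0.48134 m (along the plate) below the hinge at the top edge, so the moment about the hinge is M = F × 0.48134 = 33.1546 × 0.48134 = 15.9586 kN·m.
A normal force at the bottom, 0.94 m from the hinge, must supply this moment: P = 15.9586/0.94 = 16.9772 kN.

P ≈ 16.98 kN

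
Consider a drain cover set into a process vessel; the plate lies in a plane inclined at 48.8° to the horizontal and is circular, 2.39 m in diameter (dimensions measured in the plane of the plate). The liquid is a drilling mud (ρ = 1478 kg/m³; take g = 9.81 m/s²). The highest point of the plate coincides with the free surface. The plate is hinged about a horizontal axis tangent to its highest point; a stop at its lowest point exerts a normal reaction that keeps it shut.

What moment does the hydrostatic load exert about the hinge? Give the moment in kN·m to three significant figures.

γ = ρg = 1478 × 9.81 / 1000 = 14.49918 kN/m³.
Let θ = 48.8° be the plate's angle to the horizontal; measure y along the incline from where the plane meets the free surface. Vertical depth h = y·sinθ with sinθ = 0.752415.
The centroid is at the centre, 1.195 m below the top of the plate, so y_c = 1.195 m and h_c = 1.195 × 0.752415 = 0.899136 m.
A = π(1.195)² = 4.48627 m².
Resultant F = γ·h_c·A = 14.49918 × 0.899136 × 4.48627 = 58.4863 kN.
I_c = πr⁴/4 = π × 1.195⁴/4 = 1.60163 m⁴.
Centre of pressure: y_p = y_c + I_c/(y_c·A) = 1.195 + 1.60163/(1.195 × 4.48627) = 1.195 + 0.298751 = 1.49375 m along the plane.
The resultant acts 1.195 + 0.298751 = 1.49375 m (along the plate) below the hinge at the top edge, so the moment about the hinge is M = F × 1.49375 = 58.4863 × 1.49375 = 87.3639 kN·m.

M ≈ 87.4 kN·m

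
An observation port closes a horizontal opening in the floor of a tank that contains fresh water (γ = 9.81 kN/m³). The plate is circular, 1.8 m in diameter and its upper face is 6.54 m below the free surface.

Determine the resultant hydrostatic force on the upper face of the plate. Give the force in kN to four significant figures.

γ = 9.81 kN/m³.
The plate is horizontal, so pressure is uniform at p = γ·h = 9.81 × 6.54 = 64.1574 kN/m².
A = π(0.9)² = 2.54469 m².
F = p·A = 64.1574 × 2.54469 = 163.261 kN.

F ≈ 163.3 kN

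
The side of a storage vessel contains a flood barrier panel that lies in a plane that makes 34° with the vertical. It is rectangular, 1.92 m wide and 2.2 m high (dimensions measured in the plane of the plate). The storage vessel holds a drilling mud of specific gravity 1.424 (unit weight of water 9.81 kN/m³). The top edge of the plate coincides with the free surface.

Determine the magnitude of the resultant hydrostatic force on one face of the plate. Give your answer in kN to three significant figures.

F ≈ 53.8 kN

γ = 1.424 × 9.81 = 13.96944 kN/m³.
The plate makes 34° with the vertical, i.e. θ = 90° − 34° = 56° to the horizontal. Measuring y along the incline from the free-surface line, vertical depth h = y·sinθ with sinθ = 0.829038.
The centroid lies 2.2/2 = 1.1 m below the top edge, so y_c = 1.1 m and h_c = 1.1 × 0.829038 = 0.911942 m.
A = 1.92 × 2.2 = 4.224 m².
Resultant F = γ·h_c·A = 13.96944 × 0.911942 × 4.224 = 53.8109 kN.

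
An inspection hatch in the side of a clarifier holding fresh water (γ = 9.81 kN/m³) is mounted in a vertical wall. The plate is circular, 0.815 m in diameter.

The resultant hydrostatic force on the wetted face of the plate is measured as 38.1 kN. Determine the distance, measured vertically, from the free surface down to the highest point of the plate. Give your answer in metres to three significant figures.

d_top ≈ 7.04 m

γ = 9.81 kN/m³.
A = π(0.4075)² = 0.521681 m².
From F = γ·h_c·A, the centroid depth is h_c = 38.1/(9.81 × 0.521681) = 7.44476 m.
The centroid is at the centre, 0.4075 m below the top of the plate, so the highest point sits at h_top = 7.44476 − 0.4075 = 7.03726 m below the surface.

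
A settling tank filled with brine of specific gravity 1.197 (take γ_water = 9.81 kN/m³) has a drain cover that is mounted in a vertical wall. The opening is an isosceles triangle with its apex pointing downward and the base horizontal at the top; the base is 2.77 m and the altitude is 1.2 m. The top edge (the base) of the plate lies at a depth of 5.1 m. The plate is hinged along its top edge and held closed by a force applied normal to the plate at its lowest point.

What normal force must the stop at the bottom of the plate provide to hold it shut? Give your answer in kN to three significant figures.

P ≈ 37.1 kN

γ = 1.197 × 9.81 = 11.74257 kN/m³.
With the apex down, the centroid sits h/3 = 1.2/3 = 0.4 m below the base (the top edge), so the centroid depth is h_c = 5.1 + 0.4 = 5.5 m.
A = ½ × 2.77 × 1.2 = 1.662 m².
Resultant F = γ·h_c·A = 11.74257 × 5.5 × 1.662 = 107.339 kN.
I_c = b·h³/36 = 2.77 × 1.2³/36 = 0.13296 m⁴.
Centre of pressure: y_p = y_c + I_c/(y_c·A) = 5.5 + 0.13296/(5.5 × 1.662) = 5.5 + 0.0145455 = 5.51455 m along the plane.
The resultant acts 0.4 + 0.0145455 = 0.414546 m (along the plate) below the hinge at the top edge, so the moment about the hinge is M = F × 0.414546 = 107.339 × 0.414546 = 44.497 kN·m.
A normal force at the bottom, 1.2 m from the hinge, must supply this moment: P = 44.497/1.2 = 37.0808 kN.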